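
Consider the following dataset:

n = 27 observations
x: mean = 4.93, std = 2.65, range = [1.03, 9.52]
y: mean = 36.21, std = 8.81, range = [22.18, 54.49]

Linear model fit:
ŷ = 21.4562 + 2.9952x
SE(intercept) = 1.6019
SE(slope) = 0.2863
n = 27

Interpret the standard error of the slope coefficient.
SE(slope) = 0.2863 measures the uncertainty in the estimated slope. The coefficient is estimated precisely (SE/|β̂₁| = 9.6%).

SE(β̂₁) = s / √Sxx, where s is the residual standard deviation and Sxx = Σ(x − x̄)². It is the yardstick for how far β̂₁ = 2.9952 could plausibly be from the true slope.

Relative precision:
- SE / |β̂₁| = 0.2863 / 2.9952 = 9.6%
- Rule of thumb (under 20%: precise; 20% to under 50%: moderately precise; 50% or more: imprecise) → precise

Link to the t-test: t = β̂₁ / SE(β̂₁) = 2.9952 / 0.2863 = 10.4618, the statistic for H₀: β₁ = 0.

What drives SE(β̂₁): wider spread of x values → smaller SE; larger n (here n = 27) → smaller SE.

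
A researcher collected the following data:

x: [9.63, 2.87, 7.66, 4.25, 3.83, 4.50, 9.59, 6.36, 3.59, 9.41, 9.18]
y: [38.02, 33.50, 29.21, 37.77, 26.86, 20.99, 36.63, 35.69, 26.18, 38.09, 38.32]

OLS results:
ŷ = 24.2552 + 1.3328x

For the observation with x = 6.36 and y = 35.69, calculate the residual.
Residual = 2.9582

The residual is the difference between the actual value and the predicted value:

Residual = y - ŷ

Step 1: Calculate predicted value
ŷ = 24.2552 + 1.3328 × 6.36
ŷ = 32.7318

Step 2: Calculate residual
Residual = 35.69 - 32.7318
Residual = 2.9582

Sign check: y > ŷ, so the point is above the line and the fit underestimates here.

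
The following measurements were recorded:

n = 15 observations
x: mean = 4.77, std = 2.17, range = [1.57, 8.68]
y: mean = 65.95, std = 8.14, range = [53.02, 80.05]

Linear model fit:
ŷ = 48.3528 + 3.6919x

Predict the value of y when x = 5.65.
ŷ = 69.2120

x = 5.65 lies inside the observed range [1.57, 8.68], so the fitted equation applies directly:

ŷ = 48.3528 + 3.6919 × 5.65
ŷ = 48.3528 + 20.8592
ŷ = 69.2120

This is a point prediction; actual observations scatter around it by roughly the residual standard deviation.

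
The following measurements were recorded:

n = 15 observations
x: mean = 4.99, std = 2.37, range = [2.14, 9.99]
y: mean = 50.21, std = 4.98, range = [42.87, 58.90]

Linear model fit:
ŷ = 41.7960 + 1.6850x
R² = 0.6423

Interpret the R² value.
R² = 0.6423 means 64.23% of the variation in y is explained by the linear relationship with x. This indicates a moderate fit.

The coefficient of determination R² is the fraction of the total variation in y that the fitted line accounts for.

Here R² = 0.6423:
- Explained: 64.23% of the variation in y
- Unexplained (residual): 100% − 64.23% = 35.77%
- Rule of thumb (below 0.3 weak; 0.3 to below 0.7 moderate; 0.7 and above strong) → moderate

Note: R² says nothing about causation, and a high R² does not by itself mean the linear form is appropriate — check the residuals.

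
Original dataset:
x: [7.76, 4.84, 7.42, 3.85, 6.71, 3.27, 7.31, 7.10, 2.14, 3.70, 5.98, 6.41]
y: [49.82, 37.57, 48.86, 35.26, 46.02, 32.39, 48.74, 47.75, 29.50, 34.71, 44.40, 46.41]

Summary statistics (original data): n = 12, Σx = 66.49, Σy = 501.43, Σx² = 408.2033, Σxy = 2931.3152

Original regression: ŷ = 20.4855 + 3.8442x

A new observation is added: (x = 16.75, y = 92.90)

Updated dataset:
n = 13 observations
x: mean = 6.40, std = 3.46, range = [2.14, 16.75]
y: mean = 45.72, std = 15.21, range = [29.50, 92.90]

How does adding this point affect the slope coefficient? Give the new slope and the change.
Adding the point moves β₁ from 3.8442 to 4.3772, i.e. it increases by 0.5330 (+13.9%).

x = 16.75 lies well outside the original x-range [2.14, 7.76] (x̄ ≈ 5.54), so this observation has high leverage and can move the slope substantially.

Step 1: Update the sums with the new point (n goes from 12 to 13)
Σx  = 66.49 + 16.75 = 83.24
Σy  = 501.43 + 92.90 = 594.33
Σx² = 408.2033 + 16.75² = 408.2033 + 280.5625 = 688.7658
Σxy = 2931.3152 + 16.75×92.90 = 2931.3152 + 1556.0750 = 4487.3902

Step 2: Recompute the slope with b₁ = (nΣxy − ΣxΣy) / (nΣx² − (Σx)²)
Numerator   = 13×4487.3902 − 83.24×594.33 = 58336.0726 − 49472.0292 = 8864.0434
Denominator = 13×688.7658 − 83.24² = 8953.9554 − 6928.8976 = 2025.0578
b₁(new) = 8864.0434 / 2025.0578 = 4.3772

(Same formula on the original sums: (12×2931.3152 − 66.49×501.43) / (12×408.2033 − 66.49²) = 1835.7017 / 477.5195 = 3.8442, matching the given fit.)

Step 3: Change in slope
Δβ₁ = 4.3772 − 3.8442 = +0.5330
Relative change = +0.5330 / 3.8442 × 100% = +13.9%
→ the slope increases when the point is added.

Because the point sits above the extension of the original line at a high-leverage x, it tilts the fit up.
In practice: examine leverage (hᵢ) and Cook's distance rather than deleting it automatically; investigate whether it comes from the same population as the rest of the sample.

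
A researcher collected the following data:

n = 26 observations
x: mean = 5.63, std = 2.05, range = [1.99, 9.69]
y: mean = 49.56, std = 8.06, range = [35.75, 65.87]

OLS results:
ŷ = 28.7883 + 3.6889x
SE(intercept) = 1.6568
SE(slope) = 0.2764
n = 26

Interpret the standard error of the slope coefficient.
SE(β̂₁) = 0.2764 is the estimated standard deviation of the slope estimate across repeated samples; relative to β̂₁ = 3.6889 that is 7.5%, a precise estimate.

SE(β̂₁) = s / √Sxx, where s is the residual standard deviation and Sxx = Σ(x − x̄)². It is the yardstick for how far β̂₁ = 3.6889 could plausibly be from the true slope.

Relative precision:
- SE / |β̂₁| = 0.2764 / 3.6889 = 7.5%
- Rule of thumb (under 20%: precise; 20% to under 50%: moderately precise; 50% or more: imprecise) → precise

Rough 95% range (±2 SE): 3.6889 ± 0.5528 → (3.1361, 4.2417).

What drives SE(β̂₁): larger n (here n = 26) → smaller SE; more residual scatter → larger SE.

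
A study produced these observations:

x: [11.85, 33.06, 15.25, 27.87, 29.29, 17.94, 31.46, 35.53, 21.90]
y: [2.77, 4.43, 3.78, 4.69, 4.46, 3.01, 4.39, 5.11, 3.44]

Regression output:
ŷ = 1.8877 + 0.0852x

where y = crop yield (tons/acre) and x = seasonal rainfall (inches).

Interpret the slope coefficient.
For each additional inch of rainfall, predicted crop yield increases by approximately 0.0852 tons/acre.

The slope coefficient β₁ = 0.0852 represents the marginal effect of rainfall on crop yield.

Interpretation:
- Rainfall up by 1 inch → predicted crop yield increases by 0.0852 tons/acre
- This is a linear approximation: the same per-unit change is assumed across the whole observed x range
- The sign (+) gives the direction; the magnitude 0.0852 gives the size of the effect per inch

(β₀ = 1.8877 is the fitted value at x = 0 and is not part of the slope interpretation.)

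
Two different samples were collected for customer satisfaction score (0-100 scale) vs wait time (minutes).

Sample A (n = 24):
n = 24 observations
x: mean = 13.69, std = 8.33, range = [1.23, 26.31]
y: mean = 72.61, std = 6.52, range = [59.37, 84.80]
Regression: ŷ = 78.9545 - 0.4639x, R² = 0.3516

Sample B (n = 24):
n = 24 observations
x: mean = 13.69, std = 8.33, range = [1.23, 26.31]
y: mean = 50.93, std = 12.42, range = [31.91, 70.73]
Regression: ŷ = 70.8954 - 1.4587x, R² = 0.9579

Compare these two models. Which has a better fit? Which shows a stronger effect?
Model B has the better fit (R² = 0.9579 vs 0.3516). Model B shows the stronger effect (|β₁| = 1.4587 vs 0.4639).

Model Comparison:

Fit — compare R²:
- Model A: R² = 0.3516 → 35.16% of variance in satisfaction score explained
- Model B: R² = 0.9579 → 95.79% of variance in satisfaction score explained
- 0.9579 > 0.3516 → Model B has the better fit

Strength of effect — compare |β₁|:
- Model A: β₁ = -0.4639 → predicted satisfaction score falls 0.4639 points per additional minute of wait time
- Model B: β₁ = -1.4587 → predicted satisfaction score falls 1.4587 points per additional minute of wait time
- |-0.4639| < |-1.4587| → Model B shows the stronger marginal effect

Notes:
- A better fit (higher R²) doesn't necessarily mean a more important relationship.
- A steeper slope doesn't make a better model if the scatter around the line is large.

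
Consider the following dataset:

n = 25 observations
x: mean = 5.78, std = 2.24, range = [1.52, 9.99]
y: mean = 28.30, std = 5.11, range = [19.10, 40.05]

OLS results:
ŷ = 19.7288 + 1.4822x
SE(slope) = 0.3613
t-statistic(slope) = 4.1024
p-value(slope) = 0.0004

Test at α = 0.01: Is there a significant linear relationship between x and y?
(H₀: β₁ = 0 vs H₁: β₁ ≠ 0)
Reject H₀: p-value = 0.0004 < α = 0.01. The linear relationship is significant at the 1% level.

Hypothesis test for the slope coefficient:

H₀: β₁ = 0 (no linear relationship)
H₁: β₁ ≠ 0 (linear relationship exists)

Test statistic: t = β̂₁ / SE(β̂₁) = 1.4822 / 0.3613 = 4.1024

With df = 23, the two-sided p-value for |t| = 4.1024 is 0.0004.

Decision rule: reject H₀ if p-value < α.
p-value = 0.0004 < α = 0.01 → reject H₀.

Conclusion: the linear association between x and y is significant at the 1% level.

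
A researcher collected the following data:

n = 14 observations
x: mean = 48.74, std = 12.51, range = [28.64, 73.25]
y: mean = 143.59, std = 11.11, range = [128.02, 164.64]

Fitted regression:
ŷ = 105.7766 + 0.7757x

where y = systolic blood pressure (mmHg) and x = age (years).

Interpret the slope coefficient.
An increase of one year in age is associated with a 0.7757 mmHg increase in predicted blood pressure.

The slope coefficient β₁ = 0.7757 represents the marginal effect of age on blood pressure.

Interpretation:
- Age up by 1 year → predicted blood pressure increases by 0.7757 mmHg
- The effect is assumed constant over the observed range of x (linearity)

(β₀ = 105.7766 is the fitted value at x = 0 and is not part of the slope interpretation.)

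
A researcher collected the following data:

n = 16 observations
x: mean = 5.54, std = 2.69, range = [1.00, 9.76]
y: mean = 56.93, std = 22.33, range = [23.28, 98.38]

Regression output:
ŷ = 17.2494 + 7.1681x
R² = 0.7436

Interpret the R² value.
About 74.36% of the variability in y is accounted for by the regression on x (R² = 0.7436) — a strong linear fit.

R² (coefficient of determination) measures the proportion of variance in y explained by the regression model.

Here R² = 0.7436:
- Explained: 74.36% of the variation in y
- Unexplained (residual): 100% − 74.36% = 25.64%
- Rule of thumb (below 0.3 weak; 0.3 to below 0.7 moderate; 0.7 and above strong) → strong

Calculation: R² = 1 − (SS_res / SS_tot), where SS_res is the sum of squared residuals and SS_tot the total sum of squares.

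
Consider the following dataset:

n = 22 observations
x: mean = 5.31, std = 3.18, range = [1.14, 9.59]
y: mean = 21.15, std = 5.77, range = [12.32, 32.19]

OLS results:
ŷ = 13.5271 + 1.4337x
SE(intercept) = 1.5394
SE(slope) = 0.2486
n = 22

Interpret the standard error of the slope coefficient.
The slope 1.4337 is pinned down to within about ±0.2486 (one SE) by these data — relative uncertainty 17.3%, i.e. precise.

SE(β̂₁) = s / √Sxx, where s is the residual standard deviation and Sxx = Σ(x − x̄)². It is the yardstick for how far β̂₁ = 1.4337 could plausibly be from the true slope.

Relative precision:
- SE / |β̂₁| = 0.2486 / 1.4337 = 17.3%
- Rule of thumb (under 20%: precise; 20% to under 50%: moderately precise; 50% or more: imprecise) → precise

Link to interval estimation: a confidence interval for β₁ is β̂₁ ± t* × 0.2486, so SE sets the half-width per unit of t*.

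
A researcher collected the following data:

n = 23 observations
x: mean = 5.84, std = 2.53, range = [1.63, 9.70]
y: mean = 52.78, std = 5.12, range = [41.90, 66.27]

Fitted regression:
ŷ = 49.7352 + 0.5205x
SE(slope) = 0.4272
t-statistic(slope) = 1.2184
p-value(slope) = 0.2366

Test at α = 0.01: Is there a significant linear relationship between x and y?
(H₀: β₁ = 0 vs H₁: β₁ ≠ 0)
Since p-value = 0.2366 ≥ α = 0.01, fail to reject H₀ — the slope is not significantly different from 0.

Hypothesis test for the slope coefficient:

H₀: β₁ = 0 (no linear relationship)
H₁: β₁ ≠ 0 (linear relationship exists)

Test statistic: t = β̂₁ / SE(β̂₁) = 0.5205 / 0.4272 = 1.2184

With df = 21, the two-sided p-value for |t| = 1.2184 is 0.2366.

Decision rule: reject H₀ if p-value < α.
p-value = 0.2366 ≥ α = 0.01 → fail to reject H₀.

At α = 0.01 the data do not provide convincing evidence of a nonzero slope.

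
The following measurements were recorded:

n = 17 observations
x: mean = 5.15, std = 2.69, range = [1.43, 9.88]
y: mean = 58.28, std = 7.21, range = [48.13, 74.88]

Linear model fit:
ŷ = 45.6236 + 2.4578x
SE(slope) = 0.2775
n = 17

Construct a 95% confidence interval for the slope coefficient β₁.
The 95% CI for β₁ is (1.8663, 3.0493)

Confidence interval for the slope:

The 95% CI for β₁ is: β̂₁ ± t*(α/2, n-2) × SE(β̂₁)

Step 1: Find critical t-value
- Confidence level = 0.95
- Degrees of freedom = n - 2 = 17 - 2 = 15
- t*(α/2, 15) = 2.1314

Step 2: Calculate margin of error
Margin = 2.1314 × 0.2775 = 0.5915

Step 3: Construct interval
CI = 2.4578 ± 0.5915
CI = (1.8663, 3.0493)

Interpretation: each one-unit increase in x is associated with a change in mean y of between 1.8663 and 3.0493, with 95% confidence.
Both endpoints are positive, so the data support a genuinely positive slope at this confidence level.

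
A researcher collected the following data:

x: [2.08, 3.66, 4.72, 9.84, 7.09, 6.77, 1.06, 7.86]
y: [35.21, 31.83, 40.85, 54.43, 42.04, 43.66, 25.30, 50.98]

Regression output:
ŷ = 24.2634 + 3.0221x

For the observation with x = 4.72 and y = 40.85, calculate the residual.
Residual = 2.3223

The residual is the difference between the actual value and the predicted value:

Residual = y - ŷ

Step 1: Calculate predicted value
ŷ = 24.2634 + 3.0221 × 4.72
ŷ = 38.5277

Step 2: Calculate residual
Residual = 40.85 - 38.5277
Residual = 2.3223

Sign check: y > ŷ, so the point is above the line and the fit underestimates here.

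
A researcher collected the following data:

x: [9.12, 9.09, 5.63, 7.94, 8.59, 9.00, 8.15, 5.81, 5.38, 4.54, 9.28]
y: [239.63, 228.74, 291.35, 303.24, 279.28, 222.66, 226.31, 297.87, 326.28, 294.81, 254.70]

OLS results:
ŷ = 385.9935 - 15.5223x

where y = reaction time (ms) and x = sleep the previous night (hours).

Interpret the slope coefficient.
An increase of one hour in sleep is associated with a 15.5223 ms decrease in predicted reaction time.

The slope β₁ = -15.5223 gives the rate at which the fitted reaction time changes with sleep.

Interpretation:
- Sleep up by 1 hour → predicted reaction time decreases by 15.5223 ms
- The effect is assumed constant over the observed range of x (linearity)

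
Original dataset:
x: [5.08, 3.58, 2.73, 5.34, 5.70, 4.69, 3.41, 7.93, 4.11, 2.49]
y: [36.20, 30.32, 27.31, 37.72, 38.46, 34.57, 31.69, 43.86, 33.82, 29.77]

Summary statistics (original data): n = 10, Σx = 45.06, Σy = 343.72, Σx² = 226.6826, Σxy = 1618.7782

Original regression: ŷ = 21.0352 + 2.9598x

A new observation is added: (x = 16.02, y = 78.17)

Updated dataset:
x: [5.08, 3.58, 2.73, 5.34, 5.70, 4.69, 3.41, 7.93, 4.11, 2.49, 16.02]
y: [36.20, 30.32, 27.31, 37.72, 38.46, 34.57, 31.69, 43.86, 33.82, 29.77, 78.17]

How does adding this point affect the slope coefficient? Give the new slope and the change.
New slope β₁ = 3.6655 versus 2.9598 before: a change of +0.7057 (+23.8%).

The new point has HIGH LEVERAGE: x = 16.02 is far from the original mean x̄ = 45.06/10 ≈ 4.51 (original range [2.49, 7.93]).

Step 1: Update the sums with the new point (n goes from 10 to 11)
Σx  = 45.06 + 16.02 = 61.08
Σy  = 343.72 + 78.17 = 421.89
Σx² = 226.6826 + 16.02² = 226.6826 + 256.6404 = 483.3230
Σxy = 1618.7782 + 16.02×78.17 = 1618.7782 + 1252.2834 = 2871.0616

Step 2: Recompute the slope with b₁ = (nΣxy − ΣxΣy) / (nΣx² − (Σx)²)
Numerator   = 11×2871.0616 − 61.08×421.89 = 31581.6776 − 25769.0412 = 5812.6364
Denominator = 11×483.3230 − 61.08² = 5316.5530 − 3730.7664 = 1585.7866
b₁(new) = 5812.6364 / 1585.7866 = 3.6655

(Same formula on the original sums: (10×1618.7782 − 45.06×343.72) / (10×226.6826 − 45.06²) = 699.7588 / 236.4224 = 2.9598, matching the given fit.)

Step 3: Change in slope
Δβ₁ = 3.6655 − 2.9598 = +0.7057
Relative change = +0.7057 / 2.9598 × 100% = +23.8%
→ the slope increases when the point is added.

A high-leverage point only changes the slope if it is off the original line; here y = 78.17 is above the original trend, so the slope increases.
In practice: investigate whether it comes from the same population as the rest of the sample.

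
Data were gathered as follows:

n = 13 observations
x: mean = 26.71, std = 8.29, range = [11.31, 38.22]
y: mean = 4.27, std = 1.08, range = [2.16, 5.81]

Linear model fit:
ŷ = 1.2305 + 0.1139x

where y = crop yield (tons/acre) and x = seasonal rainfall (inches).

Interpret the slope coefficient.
An increase of one inch in rainfall is associated with a 0.1139 tons/acre increase in predicted crop yield.

β₁ = 0.1139 is the change in predicted crop yield (tons/acre) per additional inch of rainfall.

Interpretation:
- Rainfall up by 1 inch → predicted crop yield increases by 0.1139 tons/acre
- The effect is assumed constant over the observed range of x (linearity)
- The sign (+) gives the direction; the magnitude 0.1139 gives the size of the effect per inch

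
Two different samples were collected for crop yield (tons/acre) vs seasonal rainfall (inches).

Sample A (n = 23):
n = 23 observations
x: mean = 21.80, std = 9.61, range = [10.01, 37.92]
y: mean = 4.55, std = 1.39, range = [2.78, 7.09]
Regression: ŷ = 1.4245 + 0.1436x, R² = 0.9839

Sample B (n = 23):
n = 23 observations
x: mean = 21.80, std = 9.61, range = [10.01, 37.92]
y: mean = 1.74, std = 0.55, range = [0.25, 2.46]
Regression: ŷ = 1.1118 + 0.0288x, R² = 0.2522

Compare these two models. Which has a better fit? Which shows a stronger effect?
Model A has the better fit (R² = 0.9839 vs 0.2522). Model A shows the stronger effect (|β₁| = 0.1436 vs 0.0288).

Model Comparison:

Which explains more variance? (R²)
- Model A: R² = 0.9839 → 98.39% of variance in crop yield explained
- Model B: R² = 0.2522 → 25.22% of variance in crop yield explained
- 0.9839 > 0.2522 → Model A has the better fit

Effect size (slope magnitude):
- Model A: β₁ = 0.1436 → predicted crop yield rises 0.1436 tons/acre per additional inch of rainfall
- Model B: β₁ = 0.0288 → predicted crop yield rises 0.0288 tons/acre per additional inch of rainfall
- |0.1436| > |0.0288| → Model A shows the stronger marginal effect

Notes:
- R² measures how tightly points cluster around the line; β₁ measures how steep the line is — they answer different questions.
- A better fit (higher R²) doesn't necessarily mean a more important relationship.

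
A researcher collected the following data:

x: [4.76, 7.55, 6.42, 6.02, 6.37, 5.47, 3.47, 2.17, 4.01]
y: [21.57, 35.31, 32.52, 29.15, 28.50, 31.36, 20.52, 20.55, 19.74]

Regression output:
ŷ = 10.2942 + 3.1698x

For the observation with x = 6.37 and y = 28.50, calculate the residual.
Residual = -1.9858

The residual is the difference between the actual value and the predicted value:

Residual = y - ŷ

Step 1: Calculate predicted value
ŷ = 10.2942 + 3.1698 × 6.37
ŷ = 30.4858

Step 2: Calculate residual
Residual = 28.50 - 30.4858
Residual = -1.9858

The residual is negative, so the observed y = 28.50 sits below the regression line (the line overestimates it by 1.9858).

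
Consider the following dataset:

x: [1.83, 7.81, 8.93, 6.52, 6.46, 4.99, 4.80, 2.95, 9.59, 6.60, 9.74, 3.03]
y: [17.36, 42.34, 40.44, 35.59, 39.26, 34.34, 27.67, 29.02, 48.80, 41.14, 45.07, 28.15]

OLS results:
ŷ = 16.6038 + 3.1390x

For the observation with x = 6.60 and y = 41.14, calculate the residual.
Residual = 3.8188

The residual is the difference between the actual value and the predicted value:

Residual = y - ŷ

Step 1: Calculate predicted value
ŷ = 16.6038 + 3.1390 × 6.60
ŷ = 37.3212

Step 2: Calculate residual
Residual = 41.14 - 37.3212
Residual = 3.8188

The residual is positive, so the observed y = 41.14 sits above the regression line (the line underestimates it by 3.8188).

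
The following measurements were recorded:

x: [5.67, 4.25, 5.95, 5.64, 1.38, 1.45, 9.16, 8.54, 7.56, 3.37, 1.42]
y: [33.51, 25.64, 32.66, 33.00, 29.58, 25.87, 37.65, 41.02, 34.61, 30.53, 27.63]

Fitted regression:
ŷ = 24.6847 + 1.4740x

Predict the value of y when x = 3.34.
ŷ = 29.6079

To predict y for x = 3.34, substitute into the regression equation:

ŷ = 24.6847 + 1.4740 × 3.34
ŷ = 24.6847 + 4.9232
ŷ = 29.6079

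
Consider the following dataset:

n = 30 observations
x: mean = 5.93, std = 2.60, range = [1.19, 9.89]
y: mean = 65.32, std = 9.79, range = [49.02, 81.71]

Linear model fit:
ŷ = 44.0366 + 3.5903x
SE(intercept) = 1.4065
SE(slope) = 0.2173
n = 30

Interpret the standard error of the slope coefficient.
SE(β̂₁) = 0.2173 is the estimated standard deviation of the slope estimate across repeated samples; relative to β̂₁ = 3.5903 that is 6.1%, a precise estimate.

SE(β̂₁) = 0.2173 says: if we drew many samples of n = 30 from the same population and refit each time, the fitted slopes would scatter with a standard deviation of roughly 0.2173 around the true β₁.

Relative precision:
- SE / |β̂₁| = 0.2173 / 3.5903 = 6.1%
- Rule of thumb (under 20%: precise; 20% to under 50%: moderately precise; 50% or more: imprecise) → precise

Rough 95% range (±2 SE): 3.5903 ± 0.4346 → (3.1557, 4.0249).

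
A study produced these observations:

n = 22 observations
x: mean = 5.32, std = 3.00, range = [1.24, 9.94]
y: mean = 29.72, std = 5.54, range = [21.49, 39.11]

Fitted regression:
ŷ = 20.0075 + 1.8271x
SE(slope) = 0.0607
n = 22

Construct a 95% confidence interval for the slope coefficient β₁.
The 95% CI for β₁ is (1.7005, 1.9537)

Confidence interval for the slope:

The 95% CI for β₁ is: β̂₁ ± t*(α/2, n-2) × SE(β̂₁)

Step 1: Find critical t-value
- Confidence level = 0.95
- Degrees of freedom = n - 2 = 22 - 2 = 20
- t*(α/2, 20) = 2.0860

Step 2: Calculate margin of error
Margin = 2.0860 × 0.0607 = 0.1266

Step 3: Construct interval
CI = 1.8271 ± 0.1266
CI = (1.7005, 1.9537)

Interpretation: intervals built this way capture the true β₁ in 95% of repeated samples; here the plausible range for the per-unit effect of x on y is 1.7005 to 1.9537.
Since 0 is outside the interval, a two-sided test at α = 0.05 would reject H₀: β₁ = 0.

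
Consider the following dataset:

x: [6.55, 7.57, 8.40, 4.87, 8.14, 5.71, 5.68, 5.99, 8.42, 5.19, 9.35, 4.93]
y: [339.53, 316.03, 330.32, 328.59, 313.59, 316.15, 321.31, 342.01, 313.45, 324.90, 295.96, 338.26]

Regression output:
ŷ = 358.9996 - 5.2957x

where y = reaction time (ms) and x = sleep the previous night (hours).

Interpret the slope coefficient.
An increase of one hour in sleep is associated with a 5.2957 ms decrease in predicted reaction time.

The slope β₁ = -5.2957 gives the rate at which the fitted reaction time changes with sleep.

Interpretation:
- Sleep up by 1 hour → predicted reaction time decreases by 5.2957 ms
- The effect is assumed constant over the observed range of x (linearity)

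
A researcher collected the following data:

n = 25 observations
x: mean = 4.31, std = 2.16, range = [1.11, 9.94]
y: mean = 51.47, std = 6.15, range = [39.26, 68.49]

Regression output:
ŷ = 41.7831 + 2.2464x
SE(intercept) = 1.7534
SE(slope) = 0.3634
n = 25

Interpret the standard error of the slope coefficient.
The slope 2.2464 is pinned down to within about ±0.3634 (one SE) by these data — relative uncertainty 16.2%, i.e. precise.

SE(β̂₁) = s / √Sxx, where s is the residual standard deviation and Sxx = Σ(x − x̄)². It is the yardstick for how far β̂₁ = 2.2464 could plausibly be from the true slope.

Relative precision:
- SE / |β̂₁| = 0.3634 / 2.2464 = 16.2%
- Rule of thumb (under 20%: precise; 20% to under 50%: moderately precise; 50% or more: imprecise) → precise

Link to interval estimation: a confidence interval for β₁ is β̂₁ ± t* × 0.3634, so SE sets the half-width per unit of t*.

What drives SE(β̂₁): wider spread of x values → smaller SE.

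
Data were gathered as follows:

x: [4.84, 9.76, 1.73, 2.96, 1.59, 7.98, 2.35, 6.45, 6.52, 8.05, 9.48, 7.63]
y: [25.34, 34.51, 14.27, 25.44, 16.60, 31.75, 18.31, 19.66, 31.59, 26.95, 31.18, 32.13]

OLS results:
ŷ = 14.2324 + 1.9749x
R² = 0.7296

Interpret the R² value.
About 72.96% of the variability in y is accounted for by the regression on x (R² = 0.7296) — a strong linear fit.

The coefficient of determination R² is the fraction of the total variation in y that the fitted line accounts for.

Here R² = 0.7296:
- Explained: 72.96% of the variation in y
- Unexplained (residual): 100% − 72.96% = 27.04%
- Rule of thumb (below 0.3 weak; 0.3 to below 0.7 moderate; 0.7 and above strong) → strong

Equivalently, for simple linear regression R² = r², so |r| = √0.7296 ≈ 0.8542.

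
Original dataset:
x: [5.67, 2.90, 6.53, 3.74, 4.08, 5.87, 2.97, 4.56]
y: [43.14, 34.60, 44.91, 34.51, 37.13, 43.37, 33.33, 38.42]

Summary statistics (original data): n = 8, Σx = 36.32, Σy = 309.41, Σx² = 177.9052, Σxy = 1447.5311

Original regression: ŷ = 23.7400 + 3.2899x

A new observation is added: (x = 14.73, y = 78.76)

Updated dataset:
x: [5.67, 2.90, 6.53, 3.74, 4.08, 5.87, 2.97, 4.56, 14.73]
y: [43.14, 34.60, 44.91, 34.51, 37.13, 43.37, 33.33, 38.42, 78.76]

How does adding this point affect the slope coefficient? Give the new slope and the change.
Adding the point moves β₁ from 3.2899 to 3.8541, i.e. it increases by 0.5642 (+17.1%).

The new point has HIGH LEVERAGE: x = 14.73 is far from the original mean x̄ = 36.32/8 ≈ 4.54 (original range [2.90, 6.53]).

Step 1: Update the sums with the new point (n goes from 8 to 9)
Σx  = 36.32 + 14.73 = 51.05
Σy  = 309.41 + 78.76 = 388.17
Σx² = 177.9052 + 14.73² = 177.9052 + 216.9729 = 394.8781
Σxy = 1447.5311 + 14.73×78.76 = 1447.5311 + 1160.1348 = 2607.6659

Step 2: Recompute the slope with b₁ = (nΣxy − ΣxΣy) / (nΣx² − (Σx)²)
Numerator   = 9×2607.6659 − 51.05×388.17 = 23468.9931 − 19816.0785 = 3652.9146
Denominator = 9×394.8781 − 51.05² = 3553.9029 − 2606.1025 = 947.8004
b₁(new) = 3652.9146 / 947.8004 = 3.8541

(Same formula on the original sums: (8×1447.5311 − 36.32×309.41) / (8×177.9052 − 36.32²) = 342.4776 / 104.0992 = 3.2899, matching the given fit.)

Step 3: Change in slope
Δβ₁ = 3.8541 − 3.2899 = +0.5642
Relative change = +0.5642 / 3.2899 × 100% = +17.1%
→ the slope increases when the point is added.

A high-leverage point only changes the slope if it is off the original line; here y = 78.76 is above the original trend, so the slope increases.
In practice: examine leverage (hᵢ) and Cook's distance rather than deleting it automatically; investigate whether it comes from the same population as the rest of the sample.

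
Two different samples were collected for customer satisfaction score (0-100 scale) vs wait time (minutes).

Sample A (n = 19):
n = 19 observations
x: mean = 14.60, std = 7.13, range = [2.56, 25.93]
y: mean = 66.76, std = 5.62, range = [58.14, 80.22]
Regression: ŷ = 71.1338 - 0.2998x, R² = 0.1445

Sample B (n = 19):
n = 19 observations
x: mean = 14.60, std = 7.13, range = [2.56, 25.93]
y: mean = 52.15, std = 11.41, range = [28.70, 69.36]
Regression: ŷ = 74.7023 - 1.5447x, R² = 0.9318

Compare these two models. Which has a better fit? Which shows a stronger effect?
Model B has the better fit (R² = 0.9318 vs 0.1445). Model B shows the stronger effect (|β₁| = 1.5447 vs 0.2998).

Model Comparison:

Which explains more variance? (R²)
- Model A: R² = 0.1445 → 14.45% of variance in satisfaction score explained
- Model B: R² = 0.9318 → 93.18% of variance in satisfaction score explained
- 0.9318 > 0.1445 → Model B has the better fit

Strength of effect — compare |β₁|:
- Model A: β₁ = -0.2998 → predicted satisfaction score falls 0.2998 points per additional minute of wait time
- Model B: β₁ = -1.5447 → predicted satisfaction score falls 1.5447 points per additional minute of wait time
- |-0.2998| < |-1.5447| → Model B shows the stronger marginal effect

Note: R² measures how tightly points cluster around the line; β₁ measures how steep the line is — they answer different questions.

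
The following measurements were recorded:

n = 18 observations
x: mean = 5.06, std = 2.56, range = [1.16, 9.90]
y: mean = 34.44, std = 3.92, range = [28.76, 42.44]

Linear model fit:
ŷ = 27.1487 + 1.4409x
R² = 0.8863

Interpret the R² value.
R² = 0.8863 means 88.63% of the variation in y is explained by the linear relationship with x. This indicates a strong fit.

R² (coefficient of determination) measures the proportion of variance in y explained by the regression model.

Here R² = 0.8863:
- Explained: 88.63% of the variation in y
- Unexplained (residual): 100% − 88.63% = 11.37%
- Rule of thumb (below 0.3 weak; 0.3 to below 0.7 moderate; 0.7 and above strong) → strong

Note: R² never decreases when predictors are added, so it should not be used alone to compare models of different size.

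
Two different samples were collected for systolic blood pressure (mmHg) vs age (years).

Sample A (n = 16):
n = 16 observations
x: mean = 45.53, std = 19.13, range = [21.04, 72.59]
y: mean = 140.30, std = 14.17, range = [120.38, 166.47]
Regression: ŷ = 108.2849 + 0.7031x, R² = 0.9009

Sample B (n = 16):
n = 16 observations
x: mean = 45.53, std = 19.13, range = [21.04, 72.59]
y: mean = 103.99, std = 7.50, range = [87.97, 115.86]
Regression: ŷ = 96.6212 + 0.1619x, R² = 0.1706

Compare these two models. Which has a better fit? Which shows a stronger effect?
Model A has the better fit (R² = 0.9009 vs 0.1706). Model A shows the stronger effect (|β₁| = 0.7031 vs 0.1619).

Model Comparison:

Fit — compare R²:
- Model A: R² = 0.9009 → 90.09% of variance in blood pressure explained
- Model B: R² = 0.1706 → 17.06% of variance in blood pressure explained
- 0.9009 > 0.1706 → Model A has the better fit

Which has the larger per-year effect? (|β₁|)
- Model A: β₁ = 0.7031 → predicted blood pressure rises 0.7031 mmHg per additional year of age
- Model B: β₁ = 0.1619 → predicted blood pressure rises 0.1619 mmHg per additional year of age
- |0.7031| > |0.1619| → Model A shows the stronger marginal effect

Notes:
- A better fit (higher R²) doesn't necessarily mean a more important relationship.
- A steeper slope doesn't make a better model if the scatter around the line is large.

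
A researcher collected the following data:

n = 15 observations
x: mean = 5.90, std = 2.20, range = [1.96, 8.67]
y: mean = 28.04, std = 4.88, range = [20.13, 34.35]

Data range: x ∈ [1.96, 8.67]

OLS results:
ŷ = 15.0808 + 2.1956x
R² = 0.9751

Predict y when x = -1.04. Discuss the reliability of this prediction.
ŷ = 12.7974 (extrapolation — x = -1.04 lies outside [1.96, 8.67], so reliability is low).

Prediction calculation:
ŷ = 15.0808 + 2.1956 × (-1.04)
ŷ = 12.7974

Reliability:
- Data range: x ∈ [1.96, 8.67]
- Prediction point: x = -1.04 is 3.00 units below the observed range → this is EXTRAPOLATION, not interpolation

Why that matters here:
- There are no observations near this x to validate the fitted line there
- R² describes fit only over the sampled x values; it says nothing about behaviour beyond them

The R² = 0.9751 only validates the fit within [1.96, 8.67]; treat ŷ = 12.7974 with caution.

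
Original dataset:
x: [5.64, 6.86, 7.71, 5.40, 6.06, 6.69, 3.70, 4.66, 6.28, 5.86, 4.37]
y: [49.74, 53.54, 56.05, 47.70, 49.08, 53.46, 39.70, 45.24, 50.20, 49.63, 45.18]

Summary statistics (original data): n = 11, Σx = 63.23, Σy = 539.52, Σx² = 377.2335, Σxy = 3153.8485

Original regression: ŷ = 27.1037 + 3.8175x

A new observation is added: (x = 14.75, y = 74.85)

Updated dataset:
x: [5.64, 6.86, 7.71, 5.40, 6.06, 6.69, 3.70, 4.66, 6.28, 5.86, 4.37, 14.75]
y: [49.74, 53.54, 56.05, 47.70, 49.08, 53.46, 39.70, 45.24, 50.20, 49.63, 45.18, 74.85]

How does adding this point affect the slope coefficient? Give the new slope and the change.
New slope β₁ = 3.0152 versus 3.8175 before: a change of -0.8023 (-21.0%).

The new point has HIGH LEVERAGE: x = 14.75 is far from the original mean x̄ = 63.23/11 ≈ 5.75 (original range [3.70, 7.71]).

Step 1: Update the sums with the new point (n goes from 11 to 12)
Σx  = 63.23 + 14.75 = 77.98
Σy  = 539.52 + 74.85 = 614.37
Σx² = 377.2335 + 14.75² = 377.2335 + 217.5625 = 594.7960
Σxy = 3153.8485 + 14.75×74.85 = 3153.8485 + 1104.0375 = 4257.8860

Step 2: Recompute the slope with b₁ = (nΣxy − ΣxΣy) / (nΣx² − (Σx)²)
Numerator   = 12×4257.8860 − 77.98×614.37 = 51094.6320 − 47908.5726 = 3186.0594
Denominator = 12×594.7960 − 77.98² = 7137.5520 − 6080.8804 = 1056.6716
b₁(new) = 3186.0594 / 1056.6716 = 3.0152

(Same formula on the original sums: (11×3153.8485 − 63.23×539.52) / (11×377.2335 − 63.23²) = 578.4839 / 151.5356 = 3.8175, matching the given fit.)

Step 3: Change in slope
Δβ₁ = 3.0152 − 3.8175 = -0.8023
Relative change = -0.8023 / 3.8175 × 100% = -21.0%
→ the slope decreases when the point is added.

A high-leverage point only changes the slope if it is off the original line; here y = 74.85 is below the original trend, so the slope decreases.
In practice: check such a point for data-entry or measurement error; refit with and without it and report both if conclusions differ.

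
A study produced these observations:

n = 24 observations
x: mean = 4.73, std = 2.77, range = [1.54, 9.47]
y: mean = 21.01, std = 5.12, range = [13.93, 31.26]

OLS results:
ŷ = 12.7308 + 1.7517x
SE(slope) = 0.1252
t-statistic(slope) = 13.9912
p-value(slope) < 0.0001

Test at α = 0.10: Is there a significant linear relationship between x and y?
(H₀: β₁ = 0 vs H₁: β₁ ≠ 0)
Reject H₀: p-value < 0.0001 < α = 0.10. The linear relationship is significant at the 10% level.

Hypothesis test for the slope coefficient:

H₀: β₁ = 0 (no linear relationship)
H₁: β₁ ≠ 0 (linear relationship exists)

Test statistic: t = β̂₁ / SE(β̂₁) = 1.7517 / 0.1252 = 13.9912

With df = 22, the two-sided p-value for |t| = 13.9912 is <0.0001.

Decision rule: reject H₀ if p-value < α.
p-value < 0.0001 < α = 0.10 → reject H₀.

There is sufficient evidence at the 10% significance level to conclude that a linear relationship exists between x and y.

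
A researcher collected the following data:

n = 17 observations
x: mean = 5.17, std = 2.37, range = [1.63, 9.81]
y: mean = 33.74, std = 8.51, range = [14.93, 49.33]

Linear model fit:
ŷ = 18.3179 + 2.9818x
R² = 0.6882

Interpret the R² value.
R² = 0.6882 means 68.82% of the variation in y is explained by the linear relationship with x. This indicates a moderate fit.

R² = 1 − SS_res/SS_tot compares the residual scatter to the total scatter of y about its mean.

Here R² = 0.6882:
- Explained: 68.82% of the variation in y
- Unexplained (residual): 100% − 68.82% = 31.18%
- Rule of thumb (below 0.3 weak; 0.3 to below 0.7 moderate; 0.7 and above strong) → moderate

Calculation: R² = 1 − (SS_res / SS_tot), where SS_res is the sum of squared residuals and SS_tot the total sum of squares.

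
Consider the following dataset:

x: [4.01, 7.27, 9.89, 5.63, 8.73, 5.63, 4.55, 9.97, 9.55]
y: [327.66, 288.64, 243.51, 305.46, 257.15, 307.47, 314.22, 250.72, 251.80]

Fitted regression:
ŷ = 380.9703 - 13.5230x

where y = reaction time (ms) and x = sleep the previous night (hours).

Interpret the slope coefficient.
An increase of one hour in sleep is associated with a 13.5230 ms decrease in predicted reaction time.

The slope coefficient β₁ = -13.5230 represents the marginal effect of sleep on reaction time.

Interpretation:
- Sleep up by 1 hour → predicted reaction time decreases by 13.5230 ms
- This is a linear approximation: the same per-unit change is assumed across the whole observed x range

(β₀ = 380.9703 is the fitted value at x = 0 and is not part of the slope interpretation.)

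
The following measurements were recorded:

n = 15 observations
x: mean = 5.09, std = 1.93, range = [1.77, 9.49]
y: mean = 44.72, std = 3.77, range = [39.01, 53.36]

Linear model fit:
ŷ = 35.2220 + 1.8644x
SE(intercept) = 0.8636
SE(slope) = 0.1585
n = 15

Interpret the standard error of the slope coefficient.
The slope 1.8644 is pinned down to within about ±0.1585 (one SE) by these data — relative uncertainty 8.5%, i.e. precise.

SE(β̂₁) = s / √Sxx, where s is the residual standard deviation and Sxx = Σ(x − x̄)². It is the yardstick for how far β̂₁ = 1.8644 could plausibly be from the true slope.

Relative precision:
- SE / |β̂₁| = 0.1585 / 1.8644 = 8.5%
- Rule of thumb (under 20%: precise; 20% to under 50%: moderately precise; 50% or more: imprecise) → precise

Link to interval estimation: a confidence interval for β₁ is β̂₁ ± t* × 0.1585, so SE sets the half-width per unit of t*.

What drives SE(β̂₁): more residual scatter → larger SE; wider spread of x values → smaller SE.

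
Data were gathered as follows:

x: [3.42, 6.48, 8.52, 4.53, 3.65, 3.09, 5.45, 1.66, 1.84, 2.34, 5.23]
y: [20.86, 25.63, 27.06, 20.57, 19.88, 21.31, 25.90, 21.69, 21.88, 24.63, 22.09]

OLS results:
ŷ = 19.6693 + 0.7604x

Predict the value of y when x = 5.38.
ŷ = 23.7603

Plug x = 5.38 into the fitted line:

ŷ = 19.6693 + 0.7604 × 5.38
ŷ = 19.6693 + 4.0910
ŷ = 23.7603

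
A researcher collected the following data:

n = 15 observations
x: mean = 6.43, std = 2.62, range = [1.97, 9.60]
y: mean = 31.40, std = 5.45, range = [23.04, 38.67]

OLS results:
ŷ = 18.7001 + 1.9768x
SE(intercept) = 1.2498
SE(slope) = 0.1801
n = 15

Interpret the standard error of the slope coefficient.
SE(β̂₁) = 0.1801 is the estimated standard deviation of the slope estimate across repeated samples; relative to β̂₁ = 1.9768 that is 9.1%, a precise estimate.

SE(β̂₁) = 0.1801 says: if we drew many samples of n = 15 from the same population and refit each time, the fitted slopes would scatter with a standard deviation of roughly 0.1801 around the true β₁.

Relative precision:
- SE / |β̂₁| = 0.1801 / 1.9768 = 9.1%
- Rule of thumb (under 20%: precise; 20% to under 50%: moderately precise; 50% or more: imprecise) → precise

Link to interval estimation: a confidence interval for β₁ is β̂₁ ± t* × 0.1801, so SE sets the half-width per unit of t*.

What drives SE(β̂₁): larger n (here n = 15) → smaller SE; more residual scatter → larger SE; wider spread of x values → smaller SE.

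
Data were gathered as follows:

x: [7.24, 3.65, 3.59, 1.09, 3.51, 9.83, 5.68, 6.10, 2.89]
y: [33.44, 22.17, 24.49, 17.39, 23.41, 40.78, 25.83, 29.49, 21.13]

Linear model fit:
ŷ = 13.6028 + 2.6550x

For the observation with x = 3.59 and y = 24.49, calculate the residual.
Residual = 1.3557

The residual is the difference between the actual value and the predicted value:

Residual = y - ŷ

Step 1: Calculate predicted value
ŷ = 13.6028 + 2.6550 × 3.59
ŷ = 23.1343

Step 2: Calculate residual
Residual = 24.49 - 23.1343
Residual = 1.3557

Sign check: y > ŷ, so the point is above the line and the fit underestimates here.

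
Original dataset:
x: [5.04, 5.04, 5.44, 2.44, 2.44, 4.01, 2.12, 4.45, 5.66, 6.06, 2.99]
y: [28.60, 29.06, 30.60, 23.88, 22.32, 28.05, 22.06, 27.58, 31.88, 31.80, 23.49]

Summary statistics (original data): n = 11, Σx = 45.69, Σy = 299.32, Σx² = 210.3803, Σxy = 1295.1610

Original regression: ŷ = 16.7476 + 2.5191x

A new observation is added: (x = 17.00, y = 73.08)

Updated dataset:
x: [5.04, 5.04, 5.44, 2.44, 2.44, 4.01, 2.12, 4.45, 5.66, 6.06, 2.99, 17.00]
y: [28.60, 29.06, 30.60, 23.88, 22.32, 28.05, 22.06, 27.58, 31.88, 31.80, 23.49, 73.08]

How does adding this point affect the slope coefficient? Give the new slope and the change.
Adding the point moves β₁ from 2.5191 to 3.4446, i.e. it increases by 0.9255 (+36.7%).

The new point has HIGH LEVERAGE: x = 17.00 is far from the original mean x̄ = 45.69/11 ≈ 4.15 (original range [2.12, 6.06]).

Step 1: Update the sums with the new point (n goes from 11 to 12)
Σx  = 45.69 + 17.00 = 62.69
Σy  = 299.32 + 73.08 = 372.40
Σx² = 210.3803 + 17.00² = 210.3803 + 289.0000 = 499.3803
Σxy = 1295.1610 + 17.00×73.08 = 1295.1610 + 1242.3600 = 2537.5210

Step 2: Recompute the slope with b₁ = (nΣxy − ΣxΣy) / (nΣx² − (Σx)²)
Numerator   = 12×2537.5210 − 62.69×372.40 = 30450.2520 − 23345.7560 = 7104.4960
Denominator = 12×499.3803 − 62.69² = 5992.5636 − 3930.0361 = 2062.5275
b₁(new) = 7104.4960 / 2062.5275 = 3.4446

(Same formula on the original sums: (11×1295.1610 − 45.69×299.32) / (11×210.3803 − 45.69²) = 570.8402 / 226.6072 = 2.5191, matching the given fit.)

Step 3: Change in slope
Δβ₁ = 3.4446 − 2.5191 = +0.9255
Relative change = +0.9255 / 2.5191 × 100% = +36.7%
→ the slope increases when the point is added.

A high-leverage point only changes the slope if it is off the original line; here y = 73.08 is above the original trend, so the slope increases.
In practice: examine leverage (hᵢ) and Cook's distance rather than deleting it automatically.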